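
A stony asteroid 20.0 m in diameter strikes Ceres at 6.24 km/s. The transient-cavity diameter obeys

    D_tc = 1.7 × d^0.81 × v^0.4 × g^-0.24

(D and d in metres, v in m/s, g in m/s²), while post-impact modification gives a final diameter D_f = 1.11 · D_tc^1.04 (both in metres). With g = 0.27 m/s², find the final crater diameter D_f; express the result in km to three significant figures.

v = 6240 m/s.
d^0.81 = 20^0.81 = 11.32
v^0.4 = 6240^0.4 = 32.97
g^-0.24 = 0.27^-0.24 = 1.369
D_tc = 1.7 × 11.32 × 32.97 × 1.369 = 868.6 m
D_f = 1.11 × (868.6)^1.04 = 1264 m
     = 1.264 km

D_f ≈ 1.26 km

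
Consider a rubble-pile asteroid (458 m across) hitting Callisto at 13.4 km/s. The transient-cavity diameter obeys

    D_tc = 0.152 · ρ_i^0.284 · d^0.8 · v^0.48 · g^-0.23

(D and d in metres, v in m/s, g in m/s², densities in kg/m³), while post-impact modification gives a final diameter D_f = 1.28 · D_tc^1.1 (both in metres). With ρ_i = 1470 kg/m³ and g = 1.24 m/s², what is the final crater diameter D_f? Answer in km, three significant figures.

D_f ≈ 49.4 km

v = 13400 m/s.
ρ_i^0.284 = 1470^0.284 = 7.934
d^0.8 = 458^0.8 = 134.5
v^0.48 = 13400^0.48 = 95.72
g^-0.23 = 1.24^-0.23 = 0.9517
D_tc = 0.152 × 7.934 × 134.5 × 95.72 × 0.9517 = 14780 m
D_f = 1.28 × (14780)^1.1 = 49414 m
     = 49.41 km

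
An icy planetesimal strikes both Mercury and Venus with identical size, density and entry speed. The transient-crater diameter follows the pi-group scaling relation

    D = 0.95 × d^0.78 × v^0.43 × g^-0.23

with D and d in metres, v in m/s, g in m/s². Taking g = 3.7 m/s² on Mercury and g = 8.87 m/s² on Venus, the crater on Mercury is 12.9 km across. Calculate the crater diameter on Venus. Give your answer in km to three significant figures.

D ≈ 10.6 km

All impactor-dependent factors cancel in the ratio, leaving D_Venus/D_Mercury = (g_Venus/g_Mercury)^-0.23.
(8.87/3.7)^-0.23 = 2.397^-0.23 = 0.8179
D_Venus = 0.8179 × 12.9 km = 10.6 km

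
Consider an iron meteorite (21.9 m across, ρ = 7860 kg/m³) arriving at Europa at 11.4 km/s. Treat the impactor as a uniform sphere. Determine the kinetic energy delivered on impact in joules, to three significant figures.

v = 11400 m/s.
Mass m = (π/6) ρ d³ = (π/6) × 7860 × (21.9)³ = 4.323 × 10^7 kg
E = ½ m v² = 0.5 × 4.323 × 10^7 × (11400)² = 2.809 × 10^15 J

E ≈ 2.81 × 10^15 J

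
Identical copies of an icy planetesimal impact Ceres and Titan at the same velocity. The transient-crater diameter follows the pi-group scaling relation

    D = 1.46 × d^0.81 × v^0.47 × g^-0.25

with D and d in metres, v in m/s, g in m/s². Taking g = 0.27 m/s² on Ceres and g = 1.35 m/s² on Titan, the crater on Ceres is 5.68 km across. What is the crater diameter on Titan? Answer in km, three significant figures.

All impactor-dependent factors cancel in the ratio, leaving D_Titan/D_Ceres = (g_Titan/g_Ceres)^-0.25.
(1.35/0.27)^-0.25 = 5.000^-0.25 = 0.6687
D_Titan = 0.6687 × 5.68 km = 3.80 km

D ≈ 3.80 km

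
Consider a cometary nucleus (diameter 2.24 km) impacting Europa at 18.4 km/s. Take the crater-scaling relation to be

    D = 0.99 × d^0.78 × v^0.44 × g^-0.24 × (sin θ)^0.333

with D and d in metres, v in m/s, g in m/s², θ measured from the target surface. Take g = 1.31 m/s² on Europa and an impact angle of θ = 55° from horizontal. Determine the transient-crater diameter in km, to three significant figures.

D ≈ 26.8 km

In SI units: d = 2240 m, v = 18400 m/s.
d^0.78 = 2240^0.78 = 410.4
v^0.44 = 18400^0.44 = 75.25
g^-0.24 = 1.31^-0.24 = 0.9372
(sin 55°)^0.333 = 0.8192^0.333 = 0.9357
D = 0.99 × 410.4 × 75.25 × 0.9372 × 0.9357 = 26811 m
   = 26.81 km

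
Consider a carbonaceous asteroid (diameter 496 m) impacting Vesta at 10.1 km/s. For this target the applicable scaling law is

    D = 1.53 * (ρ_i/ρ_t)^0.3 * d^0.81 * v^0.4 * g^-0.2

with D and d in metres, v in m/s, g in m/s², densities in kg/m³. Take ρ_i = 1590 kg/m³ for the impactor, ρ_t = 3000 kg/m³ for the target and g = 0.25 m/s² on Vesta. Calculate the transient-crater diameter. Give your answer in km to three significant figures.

D ≈ 10.2 km

In SI units: v = 10100 m/s.
(ρ_i/ρ_t)^0.3 = (1590/3000)^0.3 = 0.8266
d^0.81 = 496^0.81 = 152.5
v^0.4 = 10100^0.4 = 39.97
g^-0.2 = 0.25^-0.2 = 1.320
D = 1.53 × 0.8266 × 152.5 × 39.97 × 1.320 = 10176 m
   = 10.18 km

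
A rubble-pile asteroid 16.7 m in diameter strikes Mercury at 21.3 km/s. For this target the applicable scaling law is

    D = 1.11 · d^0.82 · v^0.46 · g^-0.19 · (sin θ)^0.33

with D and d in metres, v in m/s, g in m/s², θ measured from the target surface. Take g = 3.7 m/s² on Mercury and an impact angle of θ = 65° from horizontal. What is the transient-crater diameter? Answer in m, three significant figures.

D ≈ 826 m

In SI units: v = 21300 m/s.
d^0.82 = 16.7^0.82 = 10.06
v^0.46 = 21300^0.46 = 97.96
g^-0.19 = 3.7^-0.19 = 0.7799
(sin 65°)^0.33 = 0.9063^0.33 = 0.9681
D = 1.11 × 10.06 × 97.96 × 0.7799 × 0.9681 = 825.9 m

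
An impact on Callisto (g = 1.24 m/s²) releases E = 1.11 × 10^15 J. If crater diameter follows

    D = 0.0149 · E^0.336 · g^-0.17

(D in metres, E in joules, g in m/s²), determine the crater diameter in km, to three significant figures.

D ≈ 1.63 km

E^0.336 = (1.11 × 10^15)^0.336 = 1.136 × 10^5
g^-0.17 = 1.24^-0.17 = 0.9641
D = 0.0149 × 1.136 × 10^5 × 0.9641 = 1632 m
   = 1.632 km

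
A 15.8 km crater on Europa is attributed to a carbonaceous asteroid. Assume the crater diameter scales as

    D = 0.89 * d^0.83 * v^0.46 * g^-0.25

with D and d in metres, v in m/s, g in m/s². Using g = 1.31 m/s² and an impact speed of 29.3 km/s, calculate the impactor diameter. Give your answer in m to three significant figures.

d ≈ 478 m

Rearranging for d: d = [D / (0.89 · 29300^0.46 · 1.31^-0.25)]^(1/0.83).
D = 15800 m.
29300^0.46 = 113.4
1.31^-0.25 = 0.9347
Denominator = 0.89 × 113.4 × 0.9347 = 94.34
D / 94.34 = 15800 / 94.34 = 167.5
d = 167.5^(1/0.83) = 167.5^1.2048 = 478.1 m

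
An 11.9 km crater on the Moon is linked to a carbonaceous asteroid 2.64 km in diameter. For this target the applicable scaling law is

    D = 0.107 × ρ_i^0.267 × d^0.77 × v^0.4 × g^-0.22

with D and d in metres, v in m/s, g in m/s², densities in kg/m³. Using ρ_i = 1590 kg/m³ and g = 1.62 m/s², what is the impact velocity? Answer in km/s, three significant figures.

Rearranging for v: v = [D / (0.107 · 1590^0.267 · 2640^0.77 · 1.62^-0.22)]^(1/0.4).
D = 11900 m.
1590^0.267 = 7.158
2640^0.77 = 431.2
1.62^-0.22 = 0.8993
Denominator = 0.107 × 7.158 × 431.2 × 0.8993 = 297.0
D / 297.0 = 11900 / 297.0 = 40.07
v = 40.07^(1/0.4) = 40.07^2.5 = 10164 m/s

v ≈ 10.2 km/s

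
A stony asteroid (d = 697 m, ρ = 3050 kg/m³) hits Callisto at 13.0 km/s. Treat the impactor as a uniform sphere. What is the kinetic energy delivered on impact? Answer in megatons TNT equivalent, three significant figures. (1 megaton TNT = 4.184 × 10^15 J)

E ≈ 10900 Mt TNT

v = 13000 m/s.
Mass m = (π/6) ρ d³ = (π/6) × 3050 × (697)³ = 5.408 × 10^11 kg
E = ½ m v² = 0.5 × 5.408 × 10^11 × (13000)² = 4.570 × 10^19 J
   = 4.570 × 10^19 / 4.184×10^15 = 10923 Mt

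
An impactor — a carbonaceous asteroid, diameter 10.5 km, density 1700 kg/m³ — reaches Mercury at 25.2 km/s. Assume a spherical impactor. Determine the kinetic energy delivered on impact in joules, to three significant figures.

d = 10500 m; v = 25200 m/s.
Mass m = (π/6) ρ d³ = (π/6) × 1700 × (10500)³ = 1.030 × 10^15 kg
E = ½ m v² = 0.5 × 1.030 × 10^15 × (25200)² = 3.270 × 10^23 J

E ≈ 3.27 × 10^23 J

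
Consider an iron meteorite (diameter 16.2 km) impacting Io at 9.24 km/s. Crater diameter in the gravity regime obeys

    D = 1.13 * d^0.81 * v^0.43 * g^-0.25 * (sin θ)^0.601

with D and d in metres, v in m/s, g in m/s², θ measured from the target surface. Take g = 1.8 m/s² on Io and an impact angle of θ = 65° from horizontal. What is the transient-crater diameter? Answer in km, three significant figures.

In SI units: d = 16200 m, v = 9240 m/s.
d^0.81 = 16200^0.81 = 2569
v^0.43 = 9240^0.43 = 50.73
g^-0.25 = 1.8^-0.25 = 0.8633
(sin 65°)^0.601 = 0.9063^0.601 = 0.9426
D = 1.13 × 2569 × 50.73 × 0.8633 × 0.9426 = 1.198 × 10^5 m
   = 119.8 km

D ≈ 120 km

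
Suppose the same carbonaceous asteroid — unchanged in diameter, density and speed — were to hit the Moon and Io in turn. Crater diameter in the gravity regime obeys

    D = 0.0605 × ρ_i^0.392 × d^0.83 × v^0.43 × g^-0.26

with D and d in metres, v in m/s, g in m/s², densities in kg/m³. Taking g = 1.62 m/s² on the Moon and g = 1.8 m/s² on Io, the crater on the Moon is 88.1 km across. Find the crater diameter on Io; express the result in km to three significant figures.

D ≈ 85.7 km

All impactor-dependent factors cancel in the ratio, leaving D_Io/D_Moon = (g_Io/g_Moon)^-0.26.
(1.8/1.62)^-0.26 = 1.111^-0.26 = 0.9730
D_Io = 0.9730 × 88.1 km = 85.7 km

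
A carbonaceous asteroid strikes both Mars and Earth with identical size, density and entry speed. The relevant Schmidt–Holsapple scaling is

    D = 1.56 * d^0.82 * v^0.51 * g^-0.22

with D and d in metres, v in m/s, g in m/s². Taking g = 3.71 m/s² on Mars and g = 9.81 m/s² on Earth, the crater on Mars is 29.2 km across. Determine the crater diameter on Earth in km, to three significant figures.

All impactor-dependent factors cancel in the ratio, leaving D_Earth/D_Mars = (g_Earth/g_Mars)^-0.22.
(9.81/3.71)^-0.22 = 2.644^-0.22 = 0.8074
D_Earth = 0.8074 × 29.2 km = 23.6 km

D ≈ 23.6 km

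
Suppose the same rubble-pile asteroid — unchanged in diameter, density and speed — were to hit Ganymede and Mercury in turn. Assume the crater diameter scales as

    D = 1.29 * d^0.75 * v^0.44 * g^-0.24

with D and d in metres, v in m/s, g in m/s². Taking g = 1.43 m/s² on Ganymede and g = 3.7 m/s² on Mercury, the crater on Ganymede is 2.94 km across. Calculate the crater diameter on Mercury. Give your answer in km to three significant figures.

All impactor-dependent factors cancel in the ratio, leaving D_Mercury/D_Ganymede = (g_Mercury/g_Ganymede)^-0.24.
(3.7/1.43)^-0.24 = 2.587^-0.24 = 0.7960
D_Mercury = 0.7960 × 2.94 km = 2.34 km

D ≈ 2.34 km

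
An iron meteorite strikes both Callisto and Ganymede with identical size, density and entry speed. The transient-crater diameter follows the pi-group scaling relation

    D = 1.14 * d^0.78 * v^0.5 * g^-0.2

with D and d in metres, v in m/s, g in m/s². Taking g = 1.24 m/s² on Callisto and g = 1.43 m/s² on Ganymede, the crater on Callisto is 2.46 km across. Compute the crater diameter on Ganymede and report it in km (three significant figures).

D ≈ 2.39 km

All impactor-dependent factors cancel in the ratio, leaving D_Ganymede/D_Callisto = (g_Ganymede/g_Callisto)^-0.2.
(1.43/1.24)^-0.2 = 1.153^-0.2 = 0.9719
D_Ganymede = 0.9719 × 2.46 km = 2.39 km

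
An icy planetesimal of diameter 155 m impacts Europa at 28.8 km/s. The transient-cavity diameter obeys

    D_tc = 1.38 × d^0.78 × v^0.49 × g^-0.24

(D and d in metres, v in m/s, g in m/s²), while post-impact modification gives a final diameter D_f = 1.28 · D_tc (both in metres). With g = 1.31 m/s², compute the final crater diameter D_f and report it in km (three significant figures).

v = 28800 m/s.
d^0.78 = 155^0.78 = 51.10
v^0.49 = 28800^0.49 = 153.1
g^-0.24 = 1.31^-0.24 = 0.9372
D_tc = 1.38 × 51.10 × 153.1 × 0.9372 = 10120 m
D_f = 1.28 × 10120 = 12954 m
     = 12.95 km

D_f ≈ 13.0 km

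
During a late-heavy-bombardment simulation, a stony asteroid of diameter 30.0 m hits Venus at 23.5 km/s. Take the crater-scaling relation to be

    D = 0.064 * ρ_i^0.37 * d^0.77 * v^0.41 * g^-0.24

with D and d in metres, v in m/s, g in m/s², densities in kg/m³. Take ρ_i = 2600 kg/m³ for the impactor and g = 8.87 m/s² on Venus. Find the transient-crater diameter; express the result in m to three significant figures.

In SI units: v = 23500 m/s.
ρ_i^0.37 = 2600^0.37 = 18.35
d^0.77 = 30^0.77 = 13.72
v^0.41 = 23500^0.41 = 61.96
g^-0.24 = 8.87^-0.24 = 0.5922
D = 0.064 × 18.35 × 13.72 × 61.96 × 0.5922 = 591.2 m

D ≈ 591 m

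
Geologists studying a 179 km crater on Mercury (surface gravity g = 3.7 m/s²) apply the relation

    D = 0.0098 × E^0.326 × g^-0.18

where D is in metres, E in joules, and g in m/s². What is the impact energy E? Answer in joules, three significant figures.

E ≈ 3.88 × 10^22 J

Rearranging: E = [D / (0.0098 · g^-0.18)]^(1/0.326).
D = 179000 m.
g^-0.18 = 3.7^-0.18 = 0.7902
D / (0.0098 × 0.7902) = 179000 / (7.744 × 10^-3) = 2.311 × 10^7
E = (2.311 × 10^7)^3.0675 = 3.877 × 10^22 J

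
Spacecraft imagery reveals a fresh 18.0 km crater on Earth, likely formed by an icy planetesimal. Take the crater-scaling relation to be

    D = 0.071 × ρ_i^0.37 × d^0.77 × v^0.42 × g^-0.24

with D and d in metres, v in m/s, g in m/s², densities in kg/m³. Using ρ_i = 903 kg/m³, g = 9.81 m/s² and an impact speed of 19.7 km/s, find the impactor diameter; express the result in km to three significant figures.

d ≈ 3.67 km

Rearranging for d: d = [D / (0.071 · 903^0.37 · 19700^0.42 · 9.81^-0.24)]^(1/0.77).
D = 18000 m.
903^0.37 = 12.41
19700^0.42 = 63.63
9.81^-0.24 = 0.5781
Denominator = 0.071 × 12.41 × 63.63 × 0.5781 = 32.41
D / 32.41 = 18000 / 32.41 = 555.4
d = 555.4^(1/0.77) = 555.4^1.2987 = 3668 m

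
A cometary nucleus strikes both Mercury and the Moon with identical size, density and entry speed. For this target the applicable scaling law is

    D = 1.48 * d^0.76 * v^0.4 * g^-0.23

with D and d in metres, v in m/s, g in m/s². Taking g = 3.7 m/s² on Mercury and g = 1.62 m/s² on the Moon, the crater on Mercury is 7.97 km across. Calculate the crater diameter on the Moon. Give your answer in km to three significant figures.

D ≈ 9.64 km

All impactor-dependent factors cancel in the ratio, leaving D_Moon/D_Mercury = (g_Moon/g_Mercury)^-0.23.
(1.62/3.7)^-0.23 = 0.4378^-0.23 = 1.209
D_Moon = 1.209 × 7.97 km = 9.64 km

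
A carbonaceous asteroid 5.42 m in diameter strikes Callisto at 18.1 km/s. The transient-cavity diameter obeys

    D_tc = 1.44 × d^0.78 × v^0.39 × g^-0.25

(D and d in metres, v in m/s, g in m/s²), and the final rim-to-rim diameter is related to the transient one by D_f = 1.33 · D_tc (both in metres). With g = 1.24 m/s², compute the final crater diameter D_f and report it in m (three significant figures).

D_f ≈ 310 m

v = 18100 m/s.
d^0.78 = 5.42^0.78 = 3.737
v^0.39 = 18100^0.39 = 45.76
g^-0.25 = 1.24^-0.25 = 0.9476
D_tc = 1.44 × 3.737 × 45.76 × 0.9476 = 233.3 m
D_f = 1.33 × 233.3 = 310.3 m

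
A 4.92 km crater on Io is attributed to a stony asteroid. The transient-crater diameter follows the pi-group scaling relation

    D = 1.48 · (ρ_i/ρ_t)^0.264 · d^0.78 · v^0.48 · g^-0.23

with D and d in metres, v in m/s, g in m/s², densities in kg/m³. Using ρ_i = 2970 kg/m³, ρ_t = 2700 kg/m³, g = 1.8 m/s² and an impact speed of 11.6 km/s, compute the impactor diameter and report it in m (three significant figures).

d ≈ 119 m

Rearranging for d: d = [D / (1.48 · (2970/2700)^0.264 · 11600^0.48 · 1.8^-0.23)]^(1/0.78).
D = 4920 m.
(2970/2700)^0.264 = 1.025
11600^0.48 = 89.32
1.8^-0.23 = 0.8735
Denominator = 1.48 × 1.025 × 89.32 × 0.8735 = 118.4
D / 118.4 = 4920 / 118.4 = 41.55
d = 41.55^(1/0.78) = 41.55^1.2821 = 118.9 m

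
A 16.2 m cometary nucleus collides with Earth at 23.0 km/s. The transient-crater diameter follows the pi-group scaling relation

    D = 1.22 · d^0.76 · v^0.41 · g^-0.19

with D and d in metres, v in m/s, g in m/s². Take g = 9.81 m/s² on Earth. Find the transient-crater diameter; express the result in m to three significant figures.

D ≈ 403 m

In SI units: v = 23000 m/s.
d^0.76 = 16.2^0.76 = 8.303
v^0.41 = 23000^0.41 = 61.42
g^-0.19 = 9.81^-0.19 = 0.6480
D = 1.22 × 8.303 × 61.42 × 0.6480 = 403.2 m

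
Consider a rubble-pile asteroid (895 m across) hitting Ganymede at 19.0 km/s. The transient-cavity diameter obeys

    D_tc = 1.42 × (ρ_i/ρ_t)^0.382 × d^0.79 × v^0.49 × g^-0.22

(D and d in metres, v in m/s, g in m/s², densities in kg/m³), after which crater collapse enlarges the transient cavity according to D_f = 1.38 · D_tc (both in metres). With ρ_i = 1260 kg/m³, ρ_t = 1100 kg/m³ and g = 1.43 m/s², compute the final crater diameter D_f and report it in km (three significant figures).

v = 19000 m/s.
(ρ_i/ρ_t)^0.382 = (1260/1100)^0.382 = 1.053
d^0.79 = 895^0.79 = 214.8
v^0.49 = 19000^0.49 = 124.9
g^-0.22 = 1.43^-0.22 = 0.9243
D_tc = 1.42 × 1.053 × 214.8 × 124.9 × 0.9243 = 37080 m
D_f = 1.38 × 37080 = 51170 m
     = 51.17 km

D_f ≈ 51.2 km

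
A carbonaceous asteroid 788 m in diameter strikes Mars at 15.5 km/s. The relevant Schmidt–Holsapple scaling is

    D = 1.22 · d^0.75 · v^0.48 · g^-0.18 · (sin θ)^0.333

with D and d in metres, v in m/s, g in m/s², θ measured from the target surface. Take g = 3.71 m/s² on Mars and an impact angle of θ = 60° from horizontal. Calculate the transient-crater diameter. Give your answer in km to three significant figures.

D ≈ 14.0 km

In SI units: v = 15500 m/s.
d^0.75 = 788^0.75 = 148.7
v^0.48 = 15500^0.48 = 102.7
g^-0.18 = 3.71^-0.18 = 0.7898
(sin 60°)^0.333 = 0.8660^0.333 = 0.9532
D = 1.22 × 148.7 × 102.7 × 0.7898 × 0.9532 = 14026 m
   = 14.03 km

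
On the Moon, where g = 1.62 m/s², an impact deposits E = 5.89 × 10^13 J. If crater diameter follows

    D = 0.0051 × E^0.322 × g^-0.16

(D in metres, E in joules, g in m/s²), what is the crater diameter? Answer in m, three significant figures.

D ≈ 128 m

E^0.322 = (5.89 × 10^13)^0.322 = 2.716 × 10^4
g^-0.16 = 1.62^-0.16 = 0.9257
D = 0.0051 × 2.716 × 10^4 × 0.9257 = 128.2 m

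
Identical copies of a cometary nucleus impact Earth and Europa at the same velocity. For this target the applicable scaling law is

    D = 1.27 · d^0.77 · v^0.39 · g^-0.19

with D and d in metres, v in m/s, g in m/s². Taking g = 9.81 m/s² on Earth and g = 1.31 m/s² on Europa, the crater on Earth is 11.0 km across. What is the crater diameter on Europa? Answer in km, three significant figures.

D ≈ 16.1 km

All impactor-dependent factors cancel in the ratio, leaving D_Europa/D_Earth = (g_Europa/g_Earth)^-0.19.
(1.31/9.81)^-0.19 = 0.1335^-0.19 = 1.466
D_Europa = 1.466 × 11.0 km = 16.1 km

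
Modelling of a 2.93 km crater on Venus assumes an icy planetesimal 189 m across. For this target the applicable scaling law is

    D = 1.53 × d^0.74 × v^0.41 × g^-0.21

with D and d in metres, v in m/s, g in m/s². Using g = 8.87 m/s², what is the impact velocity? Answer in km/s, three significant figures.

v ≈ 24.1 km/s

Rearranging for v: v = [D / (1.53 · 189^0.74 · 8.87^-0.21)]^(1/0.41).
D = 2930 m.
189^0.74 = 48.37
8.87^-0.21 = 0.6323
Denominator = 1.53 × 48.37 × 0.6323 = 46.79
D / 46.79 = 2930 / 46.79 = 62.62
v = 62.62^(1/0.41) = 62.62^2.439 = 24109 m/s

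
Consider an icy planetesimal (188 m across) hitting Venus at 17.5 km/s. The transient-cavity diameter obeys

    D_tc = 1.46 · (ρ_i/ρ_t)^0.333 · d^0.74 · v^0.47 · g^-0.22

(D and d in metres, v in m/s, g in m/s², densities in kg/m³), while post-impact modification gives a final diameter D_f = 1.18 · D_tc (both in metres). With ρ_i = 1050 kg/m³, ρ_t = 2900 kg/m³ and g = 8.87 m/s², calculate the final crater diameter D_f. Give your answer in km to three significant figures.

D_f ≈ 3.61 km

v = 17500 m/s.
(ρ_i/ρ_t)^0.333 = (1050/2900)^0.333 = 0.7130
d^0.74 = 188^0.74 = 48.18
v^0.47 = 17500^0.47 = 98.68
g^-0.22 = 8.87^-0.22 = 0.6187
D_tc = 1.46 × 0.7130 × 48.18 × 98.68 × 0.6187 = 3062 m
D_f = 1.18 × 3062 = 3613 m
     = 3.613 km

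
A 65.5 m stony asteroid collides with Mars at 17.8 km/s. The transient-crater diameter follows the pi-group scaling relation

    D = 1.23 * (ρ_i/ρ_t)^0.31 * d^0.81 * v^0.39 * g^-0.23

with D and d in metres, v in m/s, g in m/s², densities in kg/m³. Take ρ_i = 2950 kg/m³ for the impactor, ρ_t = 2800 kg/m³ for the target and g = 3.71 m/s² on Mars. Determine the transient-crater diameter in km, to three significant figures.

D ≈ 1.24 km

In SI units: v = 17800 m/s.
(ρ_i/ρ_t)^0.31 = (2950/2800)^0.31 = 1.016
d^0.81 = 65.5^0.81 = 29.59
v^0.39 = 17800^0.39 = 45.46
g^-0.23 = 3.71^-0.23 = 0.7397
D = 1.23 × 1.016 × 29.59 × 45.46 × 0.7397 = 1243 m
   = 1.243 km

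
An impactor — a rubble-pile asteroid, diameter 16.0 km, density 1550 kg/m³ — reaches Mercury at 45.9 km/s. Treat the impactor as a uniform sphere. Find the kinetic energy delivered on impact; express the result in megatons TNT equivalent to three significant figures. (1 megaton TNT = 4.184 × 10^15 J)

d = 16000 m; v = 45900 m/s.
Mass m = (π/6) ρ d³ = (π/6) × 1550 × (16000)³ = 3.324 × 10^15 kg
E = ½ m v² = 0.5 × 3.324 × 10^15 × (45900)² = 3.502 × 10^24 J
   = 3.502 × 10^24 / 4.184×10^15 = 8.370 × 10^8 Mt

E ≈ 8.37 × 10^8 Mt TNT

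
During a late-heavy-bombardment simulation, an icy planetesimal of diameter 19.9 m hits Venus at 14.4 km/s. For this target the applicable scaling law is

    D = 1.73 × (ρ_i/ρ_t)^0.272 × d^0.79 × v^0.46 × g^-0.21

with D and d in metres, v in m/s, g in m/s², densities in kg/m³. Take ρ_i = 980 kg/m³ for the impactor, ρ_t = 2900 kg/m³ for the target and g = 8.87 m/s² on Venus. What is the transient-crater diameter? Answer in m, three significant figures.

In SI units: v = 14400 m/s.
(ρ_i/ρ_t)^0.272 = (980/2900)^0.272 = 0.7445
d^0.79 = 19.9^0.79 = 10.62
v^0.46 = 14400^0.46 = 81.82
g^-0.21 = 8.87^-0.21 = 0.6323
D = 1.73 × 0.7445 × 10.62 × 81.82 × 0.6323 = 707.6 m

D ≈ 708 m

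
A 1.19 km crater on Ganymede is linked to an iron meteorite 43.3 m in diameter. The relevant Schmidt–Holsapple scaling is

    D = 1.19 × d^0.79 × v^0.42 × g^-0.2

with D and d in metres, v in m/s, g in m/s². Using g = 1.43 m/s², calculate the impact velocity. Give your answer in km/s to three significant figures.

v ≈ 13.8 km/s

Rearranging for v: v = [D / (1.19 · 43.3^0.79 · 1.43^-0.2)]^(1/0.42).
D = 1190 m.
43.3^0.79 = 19.63
1.43^-0.2 = 0.9310
Denominator = 1.19 × 19.63 × 0.9310 = 21.75
D / 21.75 = 1190 / 21.75 = 54.71
v = 54.71^(1/0.42) = 54.71^2.381 = 13751 m/s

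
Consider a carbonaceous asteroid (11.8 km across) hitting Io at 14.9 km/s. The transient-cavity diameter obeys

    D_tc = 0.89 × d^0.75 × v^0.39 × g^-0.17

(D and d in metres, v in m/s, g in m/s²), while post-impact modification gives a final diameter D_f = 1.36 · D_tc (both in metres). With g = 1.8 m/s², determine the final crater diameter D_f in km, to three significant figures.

D_f ≈ 52.6 km

In SI: d = 11800 m, v = 14900 m/s.
d^0.75 = 11800^0.75 = 1132
v^0.39 = 14900^0.39 = 42.42
g^-0.17 = 1.8^-0.17 = 0.9049
D_tc = 0.89 × 1132 × 42.42 × 0.9049 = 38670 m
D_f = 1.36 × 38670 = 52591 m
     = 52.59 km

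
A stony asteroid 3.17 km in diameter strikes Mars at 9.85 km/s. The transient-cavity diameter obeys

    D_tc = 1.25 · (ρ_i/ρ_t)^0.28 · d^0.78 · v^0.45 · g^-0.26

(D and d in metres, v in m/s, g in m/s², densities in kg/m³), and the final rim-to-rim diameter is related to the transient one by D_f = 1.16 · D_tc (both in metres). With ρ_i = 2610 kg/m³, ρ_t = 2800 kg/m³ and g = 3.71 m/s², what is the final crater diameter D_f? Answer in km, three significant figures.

D_f ≈ 34.1 km

In SI: d = 3170 m, v = 9850 m/s.
(ρ_i/ρ_t)^0.28 = (2610/2800)^0.28 = 0.9805
d^0.78 = 3170^0.78 = 538.1
v^0.45 = 9850^0.45 = 62.67
g^-0.26 = 3.71^-0.26 = 0.7112
D_tc = 1.25 × 0.9805 × 538.1 × 62.67 × 0.7112 = 29390 m
D_f = 1.16 × 29390 = 34092 m
     = 34.09 km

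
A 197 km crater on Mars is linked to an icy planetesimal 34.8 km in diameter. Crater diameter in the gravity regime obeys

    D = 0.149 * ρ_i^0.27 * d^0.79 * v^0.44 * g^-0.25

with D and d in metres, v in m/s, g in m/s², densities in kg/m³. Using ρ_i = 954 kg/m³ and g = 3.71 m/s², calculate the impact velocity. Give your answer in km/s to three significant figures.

v ≈ 17.9 km/s

Rearranging for v: v = [D / (0.149 · 954^0.27 · 34800^0.79 · 3.71^-0.25)]^(1/0.44).
D = 197000 m.
954^0.27 = 6.375
34800^0.79 = 3871
3.71^-0.25 = 0.7205
Denominator = 0.149 × 6.375 × 3871 × 0.7205 = 2649
D / 2649 = 197000 / 2649 = 74.37
v = 74.37^(1/0.44) = 74.37^2.2727 = 17911 m/s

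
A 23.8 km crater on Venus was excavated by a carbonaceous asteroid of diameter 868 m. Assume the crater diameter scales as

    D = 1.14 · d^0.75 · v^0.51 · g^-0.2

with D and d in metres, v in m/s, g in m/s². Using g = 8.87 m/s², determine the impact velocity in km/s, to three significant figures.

Rearranging for v: v = [D / (1.14 · 868^0.75 · 8.87^-0.2)]^(1/0.51).
D = 23800 m.
868^0.75 = 159.9
8.87^-0.2 = 0.6463
Denominator = 1.14 × 159.9 × 0.6463 = 117.8
D / 117.8 = 23800 / 117.8 = 202.0
v = 202.0^(1/0.51) = 202.0^1.9608 = 33139 m/s

v ≈ 33.1 km/s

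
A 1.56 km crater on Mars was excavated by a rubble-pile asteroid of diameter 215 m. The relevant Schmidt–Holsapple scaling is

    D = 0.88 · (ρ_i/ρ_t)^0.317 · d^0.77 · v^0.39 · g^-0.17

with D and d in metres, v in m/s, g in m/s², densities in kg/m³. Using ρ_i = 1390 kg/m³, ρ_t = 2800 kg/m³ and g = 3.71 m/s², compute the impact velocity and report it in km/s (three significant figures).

v ≈ 16.6 km/s

Rearranging for v: v = [D / (0.88 · (1390/2800)^0.317 · 215^0.77 · 3.71^-0.17)]^(1/0.39).
D = 1560 m.
(1390/2800)^0.317 = 0.8009
215^0.77 = 62.51
3.71^-0.17 = 0.8002
Denominator = 0.88 × 0.8009 × 62.51 × 0.8002 = 35.25
D / 35.25 = 1560 / 35.25 = 44.26
v = 44.26^(1/0.39) = 44.26^2.5641 = 16616 m/s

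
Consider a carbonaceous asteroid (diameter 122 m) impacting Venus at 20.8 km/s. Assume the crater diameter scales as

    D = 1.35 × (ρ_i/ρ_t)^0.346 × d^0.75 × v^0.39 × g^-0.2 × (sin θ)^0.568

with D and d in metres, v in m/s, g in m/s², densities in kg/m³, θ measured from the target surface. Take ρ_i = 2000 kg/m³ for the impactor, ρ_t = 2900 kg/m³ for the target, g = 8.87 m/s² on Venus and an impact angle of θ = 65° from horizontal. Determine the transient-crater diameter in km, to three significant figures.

In SI units: v = 20800 m/s.
(ρ_i/ρ_t)^0.346 = (2000/2900)^0.346 = 0.8794
d^0.75 = 122^0.75 = 36.71
v^0.39 = 20800^0.39 = 48.31
g^-0.2 = 8.87^-0.2 = 0.6463
(sin 65°)^0.568 = 0.9063^0.568 = 0.9457
D = 1.35 × 0.8794 × 36.71 × 48.31 × 0.6463 × 0.9457 = 1287 m
   = 1.287 km

D ≈ 1.29 km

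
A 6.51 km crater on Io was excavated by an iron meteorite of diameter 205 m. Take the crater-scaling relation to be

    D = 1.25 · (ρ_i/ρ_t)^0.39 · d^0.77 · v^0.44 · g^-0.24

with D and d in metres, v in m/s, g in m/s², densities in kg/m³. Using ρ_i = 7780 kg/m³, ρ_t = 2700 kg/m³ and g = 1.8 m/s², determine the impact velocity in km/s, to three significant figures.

Rearranging for v: v = [D / (1.25 · (7780/2700)^0.39 · 205^0.77 · 1.8^-0.24)]^(1/0.44).
D = 6510 m.
(7780/2700)^0.39 = 1.511
205^0.77 = 60.26
1.8^-0.24 = 0.8684
Denominator = 1.25 × 1.511 × 60.26 × 0.8684 = 98.84
D / 98.84 = 6510 / 98.84 = 65.86
v = 65.86^(1/0.44) = 65.86^2.2727 = 13589 m/s

v ≈ 13.6 km/s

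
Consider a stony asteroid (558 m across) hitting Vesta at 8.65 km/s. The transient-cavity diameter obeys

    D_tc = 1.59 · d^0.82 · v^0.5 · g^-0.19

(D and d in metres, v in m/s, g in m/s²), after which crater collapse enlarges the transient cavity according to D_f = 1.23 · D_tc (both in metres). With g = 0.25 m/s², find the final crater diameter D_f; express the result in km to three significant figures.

v = 8650 m/s.
d^0.82 = 558^0.82 = 178.7
v^0.5 = 8650^0.5 = 93.01
g^-0.19 = 0.25^-0.19 = 1.301
D_tc = 1.59 × 178.7 × 93.01 × 1.301 = 34380 m
D_f = 1.23 × 34380 = 42287 m
     = 42.29 km

D_f ≈ 42.3 km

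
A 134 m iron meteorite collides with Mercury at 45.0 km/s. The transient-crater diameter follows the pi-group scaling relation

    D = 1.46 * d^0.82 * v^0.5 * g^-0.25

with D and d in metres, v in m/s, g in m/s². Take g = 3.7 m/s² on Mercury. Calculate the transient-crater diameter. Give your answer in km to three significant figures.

In SI units: v = 45000 m/s.
d^0.82 = 134^0.82 = 55.49
v^0.5 = 45000^0.5 = 212.1
g^-0.25 = 3.7^-0.25 = 0.7210
D = 1.46 × 55.49 × 212.1 × 0.7210 = 12389 m
   = 12.39 km

D ≈ 12.4 km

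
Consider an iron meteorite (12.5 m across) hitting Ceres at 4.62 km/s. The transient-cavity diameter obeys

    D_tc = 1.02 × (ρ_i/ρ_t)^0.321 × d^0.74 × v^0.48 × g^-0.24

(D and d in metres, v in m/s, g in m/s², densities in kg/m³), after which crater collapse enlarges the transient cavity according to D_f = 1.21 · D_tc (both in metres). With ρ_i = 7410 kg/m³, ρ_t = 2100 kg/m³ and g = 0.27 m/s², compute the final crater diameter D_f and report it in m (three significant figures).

v = 4620 m/s.
(ρ_i/ρ_t)^0.321 = (7410/2100)^0.321 = 1.499
d^0.74 = 12.5^0.74 = 6.482
v^0.48 = 4620^0.48 = 57.42
g^-0.24 = 0.27^-0.24 = 1.369
D_tc = 1.02 × 1.499 × 6.482 × 57.42 × 1.369 = 779.1 m
D_f = 1.21 × 779.1 = 942.7 m

D_f ≈ 943 m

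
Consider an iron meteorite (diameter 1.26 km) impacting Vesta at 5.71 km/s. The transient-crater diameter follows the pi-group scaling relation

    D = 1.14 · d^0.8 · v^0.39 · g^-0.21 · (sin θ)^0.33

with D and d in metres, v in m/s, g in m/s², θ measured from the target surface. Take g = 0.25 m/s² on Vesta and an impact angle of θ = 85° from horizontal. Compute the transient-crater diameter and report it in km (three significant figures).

D ≈ 13.4 km

In SI units: d = 1260 m, v = 5710 m/s.
d^0.8 = 1260^0.8 = 302.2
v^0.39 = 5710^0.39 = 29.18
g^-0.21 = 0.25^-0.21 = 1.338
(sin 85°)^0.33 = 0.9962^0.33 = 0.9987
D = 1.14 × 302.2 × 29.18 × 1.338 × 0.9987 = 13433 m
   = 13.43 km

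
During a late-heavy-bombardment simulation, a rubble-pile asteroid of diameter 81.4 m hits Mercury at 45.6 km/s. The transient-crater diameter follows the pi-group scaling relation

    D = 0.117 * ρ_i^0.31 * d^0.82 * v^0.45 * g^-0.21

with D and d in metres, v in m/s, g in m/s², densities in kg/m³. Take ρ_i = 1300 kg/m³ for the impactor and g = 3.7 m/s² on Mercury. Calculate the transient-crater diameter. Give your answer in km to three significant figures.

In SI units: v = 45600 m/s.
ρ_i^0.31 = 1300^0.31 = 9.233
d^0.82 = 81.4^0.82 = 36.87
v^0.45 = 45600^0.45 = 124.9
g^-0.21 = 3.7^-0.21 = 0.7598
D = 0.117 × 9.233 × 36.87 × 124.9 × 0.7598 = 3780 m
   = 3.780 km

D ≈ 3.78 km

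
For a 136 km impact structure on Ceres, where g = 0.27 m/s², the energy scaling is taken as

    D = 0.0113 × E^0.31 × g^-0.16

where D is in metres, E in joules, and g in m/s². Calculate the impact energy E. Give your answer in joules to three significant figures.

E ≈ 3.52 × 10^22 J

Rearranging: E = [D / (0.0113 · g^-0.16)]^(1/0.31).
D = 136000 m.
g^-0.16 = 0.27^-0.16 = 1.233
D / (0.0113 × 1.233) = 136000 / (0.01393) = 9.763 × 10^6
E = (9.763 × 10^6)^3.2258 = 3.524 × 10^22 J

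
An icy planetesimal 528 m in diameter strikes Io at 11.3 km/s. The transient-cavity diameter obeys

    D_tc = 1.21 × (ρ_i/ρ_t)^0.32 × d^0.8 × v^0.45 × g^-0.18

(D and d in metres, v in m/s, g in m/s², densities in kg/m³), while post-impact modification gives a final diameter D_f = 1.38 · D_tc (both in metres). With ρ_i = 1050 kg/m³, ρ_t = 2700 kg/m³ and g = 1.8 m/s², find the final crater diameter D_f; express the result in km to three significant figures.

D_f ≈ 11.2 km

v = 11300 m/s.
(ρ_i/ρ_t)^0.32 = (1050/2700)^0.32 = 0.7392
d^0.8 = 528^0.8 = 150.7
v^0.45 = 11300^0.45 = 66.66
g^-0.18 = 1.8^-0.18 = 0.8996
D_tc = 1.21 × 0.7392 × 150.7 × 66.66 × 0.8996 = 8083 m
D_f = 1.38 × 8083 = 11155 m
     = 11.15 km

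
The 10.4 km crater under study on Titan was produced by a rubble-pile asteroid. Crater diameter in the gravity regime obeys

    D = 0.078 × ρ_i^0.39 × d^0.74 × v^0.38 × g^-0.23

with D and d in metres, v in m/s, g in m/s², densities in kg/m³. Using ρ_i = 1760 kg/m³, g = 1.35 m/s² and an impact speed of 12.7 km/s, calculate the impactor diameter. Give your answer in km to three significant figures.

Rearranging for d: d = [D / (0.078 · 1760^0.39 · 12700^0.38 · 1.35^-0.23)]^(1/0.74).
D = 10400 m.
1760^0.39 = 18.44
12700^0.38 = 36.26
1.35^-0.23 = 0.9333
Denominator = 0.078 × 18.44 × 36.26 × 0.9333 = 48.67
D / 48.67 = 10400 / 48.67 = 213.7
d = 213.7^(1/0.74) = 213.7^1.3514 = 1408 m

d ≈ 1.41 km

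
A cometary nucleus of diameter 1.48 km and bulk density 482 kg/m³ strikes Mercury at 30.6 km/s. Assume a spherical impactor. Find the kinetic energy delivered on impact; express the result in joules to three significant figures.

E ≈ 3.83 × 10^20 J

d = 1480 m; v = 30600 m/s.
Mass m = (π/6) ρ d³ = (π/6) × 482 × (1480)³ = 8.181 × 10^11 kg
E = ½ m v² = 0.5 × 8.181 × 10^11 × (30600)² = 3.830 × 10^20 J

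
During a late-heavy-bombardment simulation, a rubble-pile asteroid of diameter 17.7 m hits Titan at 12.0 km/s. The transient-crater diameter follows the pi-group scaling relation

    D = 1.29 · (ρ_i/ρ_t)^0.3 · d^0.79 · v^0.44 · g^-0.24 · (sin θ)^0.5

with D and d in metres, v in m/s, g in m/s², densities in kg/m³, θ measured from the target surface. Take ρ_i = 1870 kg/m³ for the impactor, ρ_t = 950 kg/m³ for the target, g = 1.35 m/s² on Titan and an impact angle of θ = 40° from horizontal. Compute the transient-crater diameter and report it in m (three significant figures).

D ≈ 712 m

In SI units: v = 12000 m/s.
(ρ_i/ρ_t)^0.3 = (1870/950)^0.3 = 1.225
d^0.79 = 17.7^0.79 = 9.681
v^0.44 = 12000^0.44 = 62.35
g^-0.24 = 1.35^-0.24 = 0.9305
(sin 40°)^0.5 = 0.6428^0.5 = 0.8017
D = 1.29 × 1.225 × 9.681 × 62.35 × 0.9305 × 0.8017 = 711.6 m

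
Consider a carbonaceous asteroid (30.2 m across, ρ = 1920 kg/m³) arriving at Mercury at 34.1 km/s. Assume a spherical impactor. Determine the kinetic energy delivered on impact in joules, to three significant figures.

v = 34100 m/s.
Mass m = (π/6) ρ d³ = (π/6) × 1920 × (30.2)³ = 2.769 × 10^7 kg
E = ½ m v² = 0.5 × 2.769 × 10^7 × (34100)² = 1.610 × 10^16 J

E ≈ 1.61 × 10^16 J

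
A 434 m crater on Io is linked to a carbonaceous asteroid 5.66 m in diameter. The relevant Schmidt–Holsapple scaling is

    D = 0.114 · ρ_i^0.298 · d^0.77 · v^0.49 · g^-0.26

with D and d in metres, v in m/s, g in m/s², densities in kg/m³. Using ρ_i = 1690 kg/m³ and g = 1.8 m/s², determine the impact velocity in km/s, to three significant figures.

Rearranging for v: v = [D / (0.114 · 1690^0.298 · 5.66^0.77 · 1.8^-0.26)]^(1/0.49).
1690^0.298 = 9.160
5.66^0.77 = 3.799
1.8^-0.26 = 0.8583
Denominator = 0.114 × 9.160 × 3.799 × 0.8583 = 3.405
D / 3.405 = 434 / 3.405 = 127.5
v = 127.5^(1/0.49) = 127.5^2.0408 = 19812 m/s

v ≈ 19.8 km/s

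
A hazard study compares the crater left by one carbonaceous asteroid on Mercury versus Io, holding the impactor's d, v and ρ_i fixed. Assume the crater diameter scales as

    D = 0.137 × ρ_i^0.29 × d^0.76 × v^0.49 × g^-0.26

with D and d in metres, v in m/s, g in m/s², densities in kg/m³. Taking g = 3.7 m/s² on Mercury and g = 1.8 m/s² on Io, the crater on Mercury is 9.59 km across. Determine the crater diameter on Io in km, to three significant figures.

D ≈ 11.6 km

All impactor-dependent factors cancel in the ratio, leaving D_Io/D_Mercury = (g_Io/g_Mercury)^-0.26.
(1.8/3.7)^-0.26 = 0.4865^-0.26 = 1.206
D_Io = 1.206 × 9.59 km = 11.6 km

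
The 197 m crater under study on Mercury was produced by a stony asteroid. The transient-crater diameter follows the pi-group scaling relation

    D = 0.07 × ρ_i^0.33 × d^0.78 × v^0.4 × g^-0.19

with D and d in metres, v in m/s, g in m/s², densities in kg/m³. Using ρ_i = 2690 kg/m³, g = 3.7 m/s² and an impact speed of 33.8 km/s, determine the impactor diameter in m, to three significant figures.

Rearranging for d: d = [D / (0.07 · 2690^0.33 · 33800^0.4 · 3.7^-0.19)]^(1/0.78).
2690^0.33 = 13.55
33800^0.4 = 64.80
3.7^-0.19 = 0.7799
Denominator = 0.07 × 13.55 × 64.80 × 0.7799 = 47.93
D / 47.93 = 197 / 47.93 = 4.110
d = 4.110^(1/0.78) = 4.110^1.2821 = 6.124 m

d ≈ 6.12 m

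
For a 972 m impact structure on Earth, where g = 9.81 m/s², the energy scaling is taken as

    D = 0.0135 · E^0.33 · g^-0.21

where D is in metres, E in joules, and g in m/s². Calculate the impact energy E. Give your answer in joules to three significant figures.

Rearranging: E = [D / (0.0135 · g^-0.21)]^(1/0.33).
g^-0.21 = 9.81^-0.21 = 0.6191
D / (0.0135 × 0.6191) = 972 / (8.358 × 10^-3) = 1.163 × 10^5
E = (1.163 × 10^5)^3.0303 = 2.240 × 10^15 J

E ≈ 2.24 × 10^15 J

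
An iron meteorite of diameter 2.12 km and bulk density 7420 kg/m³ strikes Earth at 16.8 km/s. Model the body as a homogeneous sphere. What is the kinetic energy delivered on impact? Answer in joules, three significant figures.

d = 2120 m; v = 16800 m/s.
Mass m = (π/6) ρ d³ = (π/6) × 7420 × (2120)³ = 3.702 × 10^13 kg
E = ½ m v² = 0.5 × 3.702 × 10^13 × (16800)² = 5.224 × 10^21 J

E ≈ 5.22 × 10^21 J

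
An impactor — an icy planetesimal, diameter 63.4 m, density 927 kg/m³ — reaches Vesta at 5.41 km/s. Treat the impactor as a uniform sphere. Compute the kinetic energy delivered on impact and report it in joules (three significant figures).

E ≈ 1.81 × 10^15 J

v = 5410 m/s.
Mass m = (π/6) ρ d³ = (π/6) × 927 × (63.4)³ = 1.237 × 10^8 kg
E = ½ m v² = 0.5 × 1.237 × 10^8 × (5410)² = 1.810 × 10^15 J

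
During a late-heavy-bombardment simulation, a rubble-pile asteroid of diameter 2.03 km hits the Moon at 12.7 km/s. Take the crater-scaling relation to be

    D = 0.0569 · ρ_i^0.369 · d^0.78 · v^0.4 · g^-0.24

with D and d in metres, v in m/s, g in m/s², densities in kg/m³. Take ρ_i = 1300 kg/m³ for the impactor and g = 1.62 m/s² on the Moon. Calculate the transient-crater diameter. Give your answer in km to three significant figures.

In SI units: d = 2030 m, v = 12700 m/s.
ρ_i^0.369 = 1300^0.369 = 14.09
d^0.78 = 2030^0.78 = 380.1
v^0.4 = 12700^0.4 = 43.80
g^-0.24 = 1.62^-0.24 = 0.8907
D = 0.0569 × 14.09 × 380.1 × 43.80 × 0.8907 = 11888 m
   = 11.89 km

D ≈ 11.9 km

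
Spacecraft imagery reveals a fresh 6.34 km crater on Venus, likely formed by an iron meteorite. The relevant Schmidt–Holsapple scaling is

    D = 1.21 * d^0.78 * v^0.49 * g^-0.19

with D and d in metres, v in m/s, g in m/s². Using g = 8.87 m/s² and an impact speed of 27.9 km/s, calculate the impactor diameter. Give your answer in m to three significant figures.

d ≈ 161 m

Rearranging for d: d = [D / (1.21 · 27900^0.49 · 8.87^-0.19)]^(1/0.78).
D = 6340 m.
27900^0.49 = 150.8
8.87^-0.19 = 0.6605
Denominator = 1.21 × 150.8 × 0.6605 = 120.5
D / 120.5 = 6340 / 120.5 = 52.61
d = 52.61^(1/0.78) = 52.61^1.2821 = 160.9 m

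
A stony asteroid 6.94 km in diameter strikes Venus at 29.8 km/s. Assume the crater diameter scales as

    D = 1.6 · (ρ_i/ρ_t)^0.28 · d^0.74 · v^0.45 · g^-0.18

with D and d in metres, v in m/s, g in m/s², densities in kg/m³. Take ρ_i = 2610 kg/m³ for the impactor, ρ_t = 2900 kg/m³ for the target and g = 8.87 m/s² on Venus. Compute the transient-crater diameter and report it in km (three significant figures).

In SI units: d = 6940 m, v = 29800 m/s.
(ρ_i/ρ_t)^0.28 = (2610/2900)^0.28 = 0.9709
d^0.74 = 6940^0.74 = 696.0
v^0.45 = 29800^0.45 = 103.1
g^-0.18 = 8.87^-0.18 = 0.6751
D = 1.6 × 0.9709 × 696.0 × 103.1 × 0.6751 = 75254 m
   = 75.25 km

D ≈ 75.3 km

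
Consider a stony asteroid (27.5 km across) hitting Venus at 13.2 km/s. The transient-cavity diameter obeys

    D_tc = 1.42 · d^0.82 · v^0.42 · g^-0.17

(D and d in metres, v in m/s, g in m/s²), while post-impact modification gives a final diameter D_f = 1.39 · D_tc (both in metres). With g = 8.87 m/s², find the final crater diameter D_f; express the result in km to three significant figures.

D_f ≈ 320 km

In SI: d = 27500 m, v = 13200 m/s.
d^0.82 = 27500^0.82 = 4368
v^0.42 = 13200^0.42 = 53.78
g^-0.17 = 8.87^-0.17 = 0.6900
D_tc = 1.42 × 4368 × 53.78 × 0.6900 = 2.302 × 10^5 m
D_f = 1.39 × 2.302 × 10^5 = 3.200 × 10^5 m
     = 320.0 km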